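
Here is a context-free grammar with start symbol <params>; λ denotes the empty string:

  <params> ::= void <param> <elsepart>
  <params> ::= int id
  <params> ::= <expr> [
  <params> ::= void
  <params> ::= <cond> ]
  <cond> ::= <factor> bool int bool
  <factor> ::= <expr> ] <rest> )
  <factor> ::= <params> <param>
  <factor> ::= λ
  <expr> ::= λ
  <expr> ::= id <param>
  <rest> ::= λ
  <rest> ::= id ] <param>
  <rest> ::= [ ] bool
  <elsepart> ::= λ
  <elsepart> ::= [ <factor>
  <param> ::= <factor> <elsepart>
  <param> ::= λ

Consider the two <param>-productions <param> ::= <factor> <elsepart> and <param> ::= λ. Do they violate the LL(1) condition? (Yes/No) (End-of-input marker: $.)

FIRST(<factor> <elsepart>) = { [, ], bool, id, int, void, λ } and FIRST(λ) = { λ }.
Both alternatives are nullable, violating the LL(1) condition.

Yes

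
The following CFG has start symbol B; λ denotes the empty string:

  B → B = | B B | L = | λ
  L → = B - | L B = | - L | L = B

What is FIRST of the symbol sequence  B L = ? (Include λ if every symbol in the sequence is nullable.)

Add FIRST(B)\{λ} = { -, = }; B is nullable, continue.
Add FIRST(L) = { -, = }; L is not nullable, stop.

{ -, = }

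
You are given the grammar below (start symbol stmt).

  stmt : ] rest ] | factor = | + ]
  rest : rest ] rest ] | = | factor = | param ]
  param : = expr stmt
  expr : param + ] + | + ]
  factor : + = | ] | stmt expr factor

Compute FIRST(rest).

From rest : rest ] rest ]: add FIRST(rest) = { +, =, ] }.
rest : = contributes {=}.
From rest : factor =: add FIRST(factor) = { +, ] }.
From rest : param ]: add FIRST(param) = { = }.
Union: FIRST(rest) = { +, =, ] }.

{ +, =, ] }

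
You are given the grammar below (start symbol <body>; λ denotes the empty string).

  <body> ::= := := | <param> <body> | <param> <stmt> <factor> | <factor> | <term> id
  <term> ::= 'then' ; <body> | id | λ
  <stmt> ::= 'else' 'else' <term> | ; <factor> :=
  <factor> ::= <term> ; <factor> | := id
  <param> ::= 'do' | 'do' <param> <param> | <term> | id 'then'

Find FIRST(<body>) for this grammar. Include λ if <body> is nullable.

{ 'do', 'else', 'then', :=, ;, id }

<body> ::= := := contributes {:=}.
From <body> ::= <param> <body>: <param> nullable, take FIRST(<param>) ∪ FIRST(<body>) = { 'do', 'else', 'then', :=, ;, id }.
From <body> ::= <param> <stmt> <factor>: <param> nullable, take FIRST(<param>) ∪ FIRST(<stmt>) = { 'do', 'else', 'then', ;, id }.
From <body> ::= <factor>: add FIRST(<factor>) = { 'then', :=, ;, id }.
From <body> ::= <term> id: <term> nullable, take FIRST(<term>) ∪ {id} = { 'then', id }.
Union: FIRST(<body>) = { 'do', 'else', 'then', :=, ;, id }.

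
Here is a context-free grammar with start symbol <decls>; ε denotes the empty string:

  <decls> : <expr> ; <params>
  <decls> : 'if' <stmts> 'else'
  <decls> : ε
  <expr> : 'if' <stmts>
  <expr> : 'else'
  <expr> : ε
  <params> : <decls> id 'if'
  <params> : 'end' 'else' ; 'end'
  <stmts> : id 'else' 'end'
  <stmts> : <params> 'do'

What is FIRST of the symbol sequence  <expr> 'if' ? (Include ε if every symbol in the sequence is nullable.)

{ 'else', 'if' }

Add FIRST(<expr>)\{ε} = { 'else', 'if' }; <expr> is nullable, continue.
'if' is a terminal; add {'if'} and stop.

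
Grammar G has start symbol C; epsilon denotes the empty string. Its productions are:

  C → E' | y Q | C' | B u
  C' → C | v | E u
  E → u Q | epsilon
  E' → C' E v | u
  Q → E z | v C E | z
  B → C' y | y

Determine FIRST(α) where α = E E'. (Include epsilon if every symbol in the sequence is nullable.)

{ u, v, y }

Add FIRST(E)\{epsilon} = { u }; E is nullable, continue.
Add FIRST(E') = { u, v, y }; E' is not nullable, stop.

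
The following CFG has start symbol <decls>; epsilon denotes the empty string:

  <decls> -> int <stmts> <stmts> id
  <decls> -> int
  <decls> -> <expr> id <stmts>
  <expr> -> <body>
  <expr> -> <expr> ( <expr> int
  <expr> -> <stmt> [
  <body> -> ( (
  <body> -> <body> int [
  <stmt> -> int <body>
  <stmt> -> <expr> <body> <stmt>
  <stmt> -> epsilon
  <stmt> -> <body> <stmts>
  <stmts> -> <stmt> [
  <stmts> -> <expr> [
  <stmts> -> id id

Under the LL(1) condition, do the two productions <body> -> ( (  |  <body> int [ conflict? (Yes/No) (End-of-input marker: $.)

Yes

FIRST(( () = { ( } and FIRST(<body> int [) = { ( }.
Both contain (, so the two alternatives are not disjoint — LL(1) conflict.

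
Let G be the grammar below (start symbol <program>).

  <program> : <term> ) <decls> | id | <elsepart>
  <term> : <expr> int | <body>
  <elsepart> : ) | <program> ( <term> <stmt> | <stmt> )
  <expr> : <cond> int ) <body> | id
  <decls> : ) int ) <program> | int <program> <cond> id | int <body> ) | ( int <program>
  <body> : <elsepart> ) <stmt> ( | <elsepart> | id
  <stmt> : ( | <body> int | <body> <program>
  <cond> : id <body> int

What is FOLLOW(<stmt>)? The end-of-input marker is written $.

In <elsepart> : <program> ( <term> <stmt>: <stmt> is at the end, add FOLLOW(<elsepart>) = { $, (, ), id, int }.
In <elsepart> : <stmt> ): add FIRST()) = { ) }.
In <body> : <elsepart> ) <stmt> (: add FIRST(() = { ( }.
Union: FOLLOW(<stmt>) = { $, (, ), id, int }.

{ $, (, ), id, int }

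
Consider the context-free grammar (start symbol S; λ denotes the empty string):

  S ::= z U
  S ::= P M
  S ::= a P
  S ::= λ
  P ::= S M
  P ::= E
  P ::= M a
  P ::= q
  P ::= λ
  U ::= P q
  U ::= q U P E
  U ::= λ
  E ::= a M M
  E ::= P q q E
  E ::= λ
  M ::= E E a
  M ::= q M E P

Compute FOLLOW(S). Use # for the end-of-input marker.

S is the start symbol, so # ∈ FOLLOW(S).
In P ::= S M: add FIRST(M) = { a, q, z }.
Union: FOLLOW(S) = { #, a, q, z }.

{ #, a, q, z }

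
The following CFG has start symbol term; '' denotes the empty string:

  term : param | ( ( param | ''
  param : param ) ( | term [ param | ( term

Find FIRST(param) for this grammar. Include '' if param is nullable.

From param : param ) (: add FIRST(param) = { (, [ }.
From param : term [ param: term nullable, take FIRST(term) ∪ {[} = { (, [ }.
param : ( term contributes {(}.
Union: FIRST(param) = { (, [ }.

{ (, [ }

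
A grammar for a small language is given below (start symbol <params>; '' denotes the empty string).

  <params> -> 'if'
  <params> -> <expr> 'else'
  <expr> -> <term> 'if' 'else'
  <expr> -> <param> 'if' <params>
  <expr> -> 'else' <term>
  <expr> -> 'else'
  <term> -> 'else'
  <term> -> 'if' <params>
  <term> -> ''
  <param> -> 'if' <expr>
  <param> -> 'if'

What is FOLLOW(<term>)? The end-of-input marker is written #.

{ 'else', 'if' }

In <expr> -> <term> 'if' 'else': add FIRST('if' 'else') = { 'if' }.
In <expr> -> 'else' <term>: <term> is at the end, add FOLLOW(<expr>) = { 'else', 'if' }.
Union: FOLLOW(<term>) = { 'else', 'if' }.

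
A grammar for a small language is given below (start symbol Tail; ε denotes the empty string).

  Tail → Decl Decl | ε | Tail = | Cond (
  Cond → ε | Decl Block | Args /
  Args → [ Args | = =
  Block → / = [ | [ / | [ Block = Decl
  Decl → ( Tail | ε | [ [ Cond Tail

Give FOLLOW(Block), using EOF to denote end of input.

{ EOF, (, /, =, [ }

In Cond → Decl Block: Block is at the end, add FOLLOW(Cond) = { EOF, (, /, =, [ }.
In Block → [ Block = Decl: add FIRST(= Decl) = { = }.
Union: FOLLOW(Block) = { EOF, (, /, =, [ }.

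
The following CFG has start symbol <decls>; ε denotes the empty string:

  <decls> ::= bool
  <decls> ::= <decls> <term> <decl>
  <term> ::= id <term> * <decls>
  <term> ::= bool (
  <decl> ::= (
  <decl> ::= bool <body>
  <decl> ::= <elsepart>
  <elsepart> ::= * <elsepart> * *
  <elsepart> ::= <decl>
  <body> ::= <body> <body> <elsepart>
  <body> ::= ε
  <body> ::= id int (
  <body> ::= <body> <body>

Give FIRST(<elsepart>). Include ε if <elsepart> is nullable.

{ (, *, bool }

<elsepart> ::= * <elsepart> * * contributes {*}.
From <elsepart> ::= <decl>: add FIRST(<decl>) = { (, *, bool }.
Union: FIRST(<elsepart>) = { (, *, bool }.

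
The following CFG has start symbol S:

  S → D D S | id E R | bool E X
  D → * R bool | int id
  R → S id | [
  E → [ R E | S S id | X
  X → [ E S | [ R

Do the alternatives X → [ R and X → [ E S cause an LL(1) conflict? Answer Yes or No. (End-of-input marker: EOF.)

Yes

FIRST([ R) = { [ } and FIRST([ E S) = { [ }.
Both contain [, so the two alternatives are not disjoint — LL(1) conflict.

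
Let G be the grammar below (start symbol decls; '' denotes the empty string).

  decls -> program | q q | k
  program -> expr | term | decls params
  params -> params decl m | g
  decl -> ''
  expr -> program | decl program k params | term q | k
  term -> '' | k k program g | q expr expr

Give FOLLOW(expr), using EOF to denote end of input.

{ EOF, g, k, q }

In program -> expr: expr is at the end, add FOLLOW(program) = { EOF, g, k, q }.
In term -> q expr expr: add FIRST(expr)\{''} = { g, k, q }.
  Since expr is nullable, also add FOLLOW(term) = { EOF, g, k, q }.
In term -> q expr expr: expr is at the end, add FOLLOW(term) = { EOF, g, k, q }.
Union: FOLLOW(expr) = { EOF, g, k, q }.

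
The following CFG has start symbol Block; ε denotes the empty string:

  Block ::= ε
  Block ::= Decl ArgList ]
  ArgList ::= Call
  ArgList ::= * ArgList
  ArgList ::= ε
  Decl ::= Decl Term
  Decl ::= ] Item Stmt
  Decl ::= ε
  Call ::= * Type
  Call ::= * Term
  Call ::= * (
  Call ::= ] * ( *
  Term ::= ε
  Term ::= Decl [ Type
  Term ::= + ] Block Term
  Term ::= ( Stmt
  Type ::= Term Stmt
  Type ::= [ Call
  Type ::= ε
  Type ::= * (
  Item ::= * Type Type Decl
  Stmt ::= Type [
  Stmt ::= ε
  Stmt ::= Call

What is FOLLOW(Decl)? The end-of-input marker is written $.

In Block ::= Decl ArgList ]: add FIRST(ArgList ]) = { *, ] }.
In Decl ::= Decl Term: add FIRST(Term)\{ε} = { (, +, [, ] }.
  Since Term is nullable, also add FOLLOW(Decl) = { (, *, +, [, ] }.
In Term ::= Decl [ Type: add FIRST([ Type) = { [ }.
In Item ::= * Type Type Decl: Decl is at the end, add FOLLOW(Item) = { (, *, +, [, ] }.
Union: FOLLOW(Decl) = { (, *, +, [, ] }.

{ (, *, +, [, ] }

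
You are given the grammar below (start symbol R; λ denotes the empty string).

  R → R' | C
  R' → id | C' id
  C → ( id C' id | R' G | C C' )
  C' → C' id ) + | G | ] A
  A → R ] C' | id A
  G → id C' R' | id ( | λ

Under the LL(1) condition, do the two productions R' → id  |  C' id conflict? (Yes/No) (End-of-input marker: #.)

Yes

FIRST(id) = { id } and FIRST(C' id) = { ], id }.
Both contain id, so the two alternatives are not disjoint — LL(1) conflict.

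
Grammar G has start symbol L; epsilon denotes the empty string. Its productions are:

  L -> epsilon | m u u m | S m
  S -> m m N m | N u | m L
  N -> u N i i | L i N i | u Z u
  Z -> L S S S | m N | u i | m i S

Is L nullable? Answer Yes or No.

L has an epsilon-production, so L ⇒ epsilon.

Yes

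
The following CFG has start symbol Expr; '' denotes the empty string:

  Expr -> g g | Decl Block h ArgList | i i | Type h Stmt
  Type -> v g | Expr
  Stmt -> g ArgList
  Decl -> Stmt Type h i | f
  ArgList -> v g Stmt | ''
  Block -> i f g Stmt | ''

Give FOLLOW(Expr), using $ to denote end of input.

Expr is the start symbol, so $ ∈ FOLLOW(Expr).
In Type -> Expr: Expr is at the end, add FOLLOW(Type) = { h }.
Union: FOLLOW(Expr) = { $, h }.

{ $, h }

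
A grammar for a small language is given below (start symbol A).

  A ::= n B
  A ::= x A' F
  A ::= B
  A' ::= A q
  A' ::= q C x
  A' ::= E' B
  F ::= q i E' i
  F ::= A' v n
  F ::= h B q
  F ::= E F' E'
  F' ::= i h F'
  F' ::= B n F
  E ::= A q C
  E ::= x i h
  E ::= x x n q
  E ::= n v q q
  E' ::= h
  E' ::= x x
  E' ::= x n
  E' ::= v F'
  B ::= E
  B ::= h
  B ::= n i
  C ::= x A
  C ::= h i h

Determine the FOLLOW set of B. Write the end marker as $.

In A ::= n B: B is at the end, add FOLLOW(A) = { $, h, i, n, q, v, x }.
In A ::= B: B is at the end, add FOLLOW(A) = { $, h, i, n, q, v, x }.
In A' ::= E' B: B is at the end, add FOLLOW(A') = { h, n, q, v, x }.
In F ::= h B q: add FIRST(q) = { q }.
In F' ::= B n F: add FIRST(n F) = { n }.
Union: FOLLOW(B) = { $, h, i, n, q, v, x }.

{ $, h, i, n, q, v, x }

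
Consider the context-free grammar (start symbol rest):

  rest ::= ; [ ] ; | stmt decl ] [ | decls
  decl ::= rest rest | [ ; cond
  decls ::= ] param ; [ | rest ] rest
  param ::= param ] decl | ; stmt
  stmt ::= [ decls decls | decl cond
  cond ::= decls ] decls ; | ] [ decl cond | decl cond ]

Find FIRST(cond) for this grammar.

From cond ::= decls ] decls ;: add FIRST(decls) = { ;, [, ] }.
cond ::= ] [ decl cond contributes {]}.
From cond ::= decl cond ]: add FIRST(decl) = { ;, [, ] }.
Union: FIRST(cond) = { ;, [, ] }.

{ ;, [, ] }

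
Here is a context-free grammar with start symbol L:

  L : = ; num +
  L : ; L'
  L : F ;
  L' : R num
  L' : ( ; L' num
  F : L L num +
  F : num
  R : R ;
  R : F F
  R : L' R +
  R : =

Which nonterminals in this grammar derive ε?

No nonterminal has an empty production or an RHS whose symbols are all nullable.

{ } (none)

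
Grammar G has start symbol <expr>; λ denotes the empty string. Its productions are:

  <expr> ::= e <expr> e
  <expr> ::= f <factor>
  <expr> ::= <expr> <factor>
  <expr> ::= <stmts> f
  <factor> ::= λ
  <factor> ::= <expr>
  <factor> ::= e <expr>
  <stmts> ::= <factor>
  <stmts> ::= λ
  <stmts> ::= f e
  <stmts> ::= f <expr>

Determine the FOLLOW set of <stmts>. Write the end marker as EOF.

{ f }

In <expr> ::= <stmts> f: add FIRST(f) = { f }.
Union: FOLLOW(<stmts>) = { f }.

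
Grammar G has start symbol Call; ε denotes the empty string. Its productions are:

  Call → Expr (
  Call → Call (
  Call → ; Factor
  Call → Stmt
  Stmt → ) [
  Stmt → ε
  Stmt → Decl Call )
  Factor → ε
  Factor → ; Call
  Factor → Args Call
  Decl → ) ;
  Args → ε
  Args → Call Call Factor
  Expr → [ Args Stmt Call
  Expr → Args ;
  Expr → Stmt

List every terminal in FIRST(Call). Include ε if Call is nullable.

From Call → Expr (: Expr nullable, take FIRST(Expr) ∪ {(} = { (, ), ;, [ }.
From Call → Call (: Call nullable, take FIRST(Call) ∪ {(} = { (, ), ;, [ }.
Call → ; Factor contributes {;}.
From Call → Stmt: add FIRST(Stmt) = { ), ε } (including ε since Stmt is nullable).
Union: FIRST(Call) = { (, ), ;, [, ε }.

{ (, ), ;, [, ε }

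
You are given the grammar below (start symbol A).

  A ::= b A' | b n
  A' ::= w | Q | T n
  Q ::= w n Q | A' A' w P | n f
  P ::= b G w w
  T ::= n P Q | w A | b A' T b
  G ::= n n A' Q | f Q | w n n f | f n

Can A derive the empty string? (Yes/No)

No

No nonterminal in this grammar is nullable.
No production of A has an RHS whose symbols are all nullable, so A is not nullable.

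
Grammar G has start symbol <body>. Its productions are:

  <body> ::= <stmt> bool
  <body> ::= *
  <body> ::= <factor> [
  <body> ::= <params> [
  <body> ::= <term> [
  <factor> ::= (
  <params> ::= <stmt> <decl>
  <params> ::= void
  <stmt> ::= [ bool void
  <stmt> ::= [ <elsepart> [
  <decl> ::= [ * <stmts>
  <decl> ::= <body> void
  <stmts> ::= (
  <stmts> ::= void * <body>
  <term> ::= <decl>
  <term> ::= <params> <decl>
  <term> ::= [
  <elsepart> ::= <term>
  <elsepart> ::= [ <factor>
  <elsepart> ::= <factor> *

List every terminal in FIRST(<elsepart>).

From <elsepart> ::= <term>: add FIRST(<term>) = { (, *, [, void }.
<elsepart> ::= [ <factor> contributes {[}.
From <elsepart> ::= <factor> *: add FIRST(<factor>) = { ( }.
Union: FIRST(<elsepart>) = { (, *, [, void }.

{ (, *, [, void }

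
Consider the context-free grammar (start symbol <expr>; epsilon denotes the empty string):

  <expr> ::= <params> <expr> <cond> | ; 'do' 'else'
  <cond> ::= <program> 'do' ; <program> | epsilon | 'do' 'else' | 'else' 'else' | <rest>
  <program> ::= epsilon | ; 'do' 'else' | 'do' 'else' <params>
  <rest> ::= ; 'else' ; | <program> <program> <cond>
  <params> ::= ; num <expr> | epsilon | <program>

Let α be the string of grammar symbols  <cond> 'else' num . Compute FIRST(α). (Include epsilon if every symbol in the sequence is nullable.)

{ 'do', 'else', ; }

Add FIRST(<cond>)\{epsilon} = { 'do', 'else', ; }; <cond> is nullable, continue.
'else' is a terminal; add {'else'} and stop.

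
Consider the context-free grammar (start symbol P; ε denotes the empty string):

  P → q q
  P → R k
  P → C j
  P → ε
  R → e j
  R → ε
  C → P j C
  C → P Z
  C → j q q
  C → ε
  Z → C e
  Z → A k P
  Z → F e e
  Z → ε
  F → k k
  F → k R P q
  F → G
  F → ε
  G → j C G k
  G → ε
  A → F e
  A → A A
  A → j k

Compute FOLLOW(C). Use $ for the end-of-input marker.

{ e, j, k }

In P → C j: add FIRST(j) = { j }.
In C → P j C: C is at the end, add FOLLOW(C) = { e, j, k }.
In Z → C e: add FIRST(e) = { e }.
In G → j C G k: add FIRST(G k) = { j, k }.
Union: FOLLOW(C) = { e, j, k }.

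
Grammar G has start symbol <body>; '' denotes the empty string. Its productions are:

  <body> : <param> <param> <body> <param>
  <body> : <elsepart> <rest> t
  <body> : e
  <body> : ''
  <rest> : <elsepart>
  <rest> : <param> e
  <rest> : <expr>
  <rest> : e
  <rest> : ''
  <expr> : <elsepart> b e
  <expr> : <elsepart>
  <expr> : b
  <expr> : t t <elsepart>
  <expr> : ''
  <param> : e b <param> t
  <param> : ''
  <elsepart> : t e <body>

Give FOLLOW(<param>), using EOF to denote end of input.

In <body> : <param> <param> <body> <param>: add FIRST(<param> <body> <param>)\{''} = { e, t }.
  Since <param> <body> <param> is nullable, also add FOLLOW(<body>) = { EOF, b, e, t }.
In <body> : <param> <param> <body> <param>: add FIRST(<body> <param>)\{''} = { e, t }.
  Since <body> <param> is nullable, also add FOLLOW(<body>) = { EOF, b, e, t }.
In <body> : <param> <param> <body> <param>: <param> is at the end, add FOLLOW(<body>) = { EOF, b, e, t }.
In <rest> : <param> e: add FIRST(e) = { e }.
In <param> : e b <param> t: add FIRST(t) = { t }.
Union: FOLLOW(<param>) = { EOF, b, e, t }.

{ EOF, b, e, t }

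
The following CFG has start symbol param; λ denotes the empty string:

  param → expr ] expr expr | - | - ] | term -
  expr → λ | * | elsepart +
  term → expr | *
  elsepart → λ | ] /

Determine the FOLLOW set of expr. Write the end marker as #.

{ #, *, +, -, ] }

In param → expr ] expr expr: add FIRST(] expr expr) = { ] }.
In param → expr ] expr expr: add FIRST(expr)\{λ} = { *, +, ] }.
  Since expr is nullable, also add FOLLOW(param) = { # }.
In param → expr ] expr expr: expr is at the end, add FOLLOW(param) = { # }.
In term → expr: expr is at the end, add FOLLOW(term) = { - }.
Union: FOLLOW(expr) = { #, *, +, -, ] }.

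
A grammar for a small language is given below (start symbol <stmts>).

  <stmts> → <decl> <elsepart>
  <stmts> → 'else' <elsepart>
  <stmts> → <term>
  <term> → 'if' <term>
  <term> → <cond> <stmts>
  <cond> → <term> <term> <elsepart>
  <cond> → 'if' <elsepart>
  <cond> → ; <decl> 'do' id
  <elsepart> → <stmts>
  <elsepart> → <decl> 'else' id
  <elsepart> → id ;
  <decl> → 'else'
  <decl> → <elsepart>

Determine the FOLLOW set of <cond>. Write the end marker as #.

In <term> → <cond> <stmts>: add FIRST(<stmts>) = { 'else', 'if', ;, id }.
Union: FOLLOW(<cond>) = { 'else', 'if', ;, id }.

{ 'else', 'if', ;, id }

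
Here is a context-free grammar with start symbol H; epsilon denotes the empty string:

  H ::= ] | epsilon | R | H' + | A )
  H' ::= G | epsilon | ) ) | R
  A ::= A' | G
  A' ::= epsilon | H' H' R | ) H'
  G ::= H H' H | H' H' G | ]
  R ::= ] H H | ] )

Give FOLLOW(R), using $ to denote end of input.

{ $, ), +, ] }

In H ::= R: R is at the end, add FOLLOW(H) = { $, ), +, ] }.
In H' ::= R: R is at the end, add FOLLOW(H') = { ), +, ] }.
In A' ::= H' H' R: R is at the end, add FOLLOW(A') = { ) }.
Union: FOLLOW(R) = { $, ), +, ] }.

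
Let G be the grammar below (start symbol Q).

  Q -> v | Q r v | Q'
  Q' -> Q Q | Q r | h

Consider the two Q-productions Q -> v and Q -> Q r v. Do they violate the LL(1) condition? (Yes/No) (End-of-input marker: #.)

FIRST(v) = { v } and FIRST(Q r v) = { h, v }.
Both contain v, so the two alternatives are not disjoint — LL(1) conflict.

Yes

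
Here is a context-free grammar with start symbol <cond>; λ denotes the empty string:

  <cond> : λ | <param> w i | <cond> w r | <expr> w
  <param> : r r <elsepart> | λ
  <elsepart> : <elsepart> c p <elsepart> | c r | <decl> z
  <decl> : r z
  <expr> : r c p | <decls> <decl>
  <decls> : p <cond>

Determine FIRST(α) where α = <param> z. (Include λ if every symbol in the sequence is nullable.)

{ r, z }

Add FIRST(<param>)\{λ} = { r }; <param> is nullable, continue.
z is a terminal; add {z} and stop.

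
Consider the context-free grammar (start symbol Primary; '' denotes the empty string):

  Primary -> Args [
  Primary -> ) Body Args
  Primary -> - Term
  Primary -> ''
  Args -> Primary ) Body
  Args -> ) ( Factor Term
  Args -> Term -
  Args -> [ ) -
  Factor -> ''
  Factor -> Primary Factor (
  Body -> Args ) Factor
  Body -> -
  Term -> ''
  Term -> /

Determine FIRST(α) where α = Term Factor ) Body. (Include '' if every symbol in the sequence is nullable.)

{ (, ), -, /, [ }

Add FIRST(Term)\{''} = { / }; Term is nullable, continue.
Add FIRST(Factor)\{''} = { (, ), -, /, [ }; Factor is nullable, continue.
) is a terminal; add {)} and stop.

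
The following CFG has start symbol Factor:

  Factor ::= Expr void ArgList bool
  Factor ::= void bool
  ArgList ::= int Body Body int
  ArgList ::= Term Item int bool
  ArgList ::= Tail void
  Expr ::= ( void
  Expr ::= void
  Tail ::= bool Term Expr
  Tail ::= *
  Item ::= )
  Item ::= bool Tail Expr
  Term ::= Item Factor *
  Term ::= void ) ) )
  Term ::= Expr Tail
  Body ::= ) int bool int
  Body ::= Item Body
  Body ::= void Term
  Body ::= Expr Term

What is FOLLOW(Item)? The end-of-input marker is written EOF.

{ (, ), bool, int, void }

In ArgList ::= Term Item int bool: add FIRST(int bool) = { int }.
In Term ::= Item Factor *: add FIRST(Factor *) = { (, void }.
In Body ::= Item Body: add FIRST(Body) = { (, ), bool, void }.
Union: FOLLOW(Item) = { (, ), bool, int, void }.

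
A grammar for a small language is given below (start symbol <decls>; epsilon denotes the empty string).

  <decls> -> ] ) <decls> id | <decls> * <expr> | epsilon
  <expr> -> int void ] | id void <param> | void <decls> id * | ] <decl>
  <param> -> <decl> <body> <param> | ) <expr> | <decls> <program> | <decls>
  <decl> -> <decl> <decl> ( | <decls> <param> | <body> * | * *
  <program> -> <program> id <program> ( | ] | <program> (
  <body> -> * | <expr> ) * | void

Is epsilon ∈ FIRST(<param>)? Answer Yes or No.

Yes

<param> -> <decls> and each of <decls> is nullable, so <param> ⇒* epsilon.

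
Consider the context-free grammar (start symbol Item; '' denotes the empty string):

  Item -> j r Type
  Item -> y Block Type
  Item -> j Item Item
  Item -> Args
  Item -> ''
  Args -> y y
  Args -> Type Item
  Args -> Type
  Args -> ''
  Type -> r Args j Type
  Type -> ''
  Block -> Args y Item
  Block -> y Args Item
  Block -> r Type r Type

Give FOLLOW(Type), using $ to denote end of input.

In Item -> j r Type: Type is at the end, add FOLLOW(Item) = { $, j, r, y }.
In Item -> y Block Type: Type is at the end, add FOLLOW(Item) = { $, j, r, y }.
In Args -> Type Item: add FIRST(Item)\{''} = { j, r, y }.
  Since Item is nullable, also add FOLLOW(Args) = { $, j, r, y }.
In Args -> Type: Type is at the end, add FOLLOW(Args) = { $, j, r, y }.
In Type -> r Args j Type: Type is at the end, add FOLLOW(Type) = { $, j, r, y }.
In Block -> r Type r Type: add FIRST(r Type) = { r }.
In Block -> r Type r Type: Type is at the end, add FOLLOW(Block) = { $, j, r, y }.
Union: FOLLOW(Type) = { $, j, r, y }.

{ $, j, r, y }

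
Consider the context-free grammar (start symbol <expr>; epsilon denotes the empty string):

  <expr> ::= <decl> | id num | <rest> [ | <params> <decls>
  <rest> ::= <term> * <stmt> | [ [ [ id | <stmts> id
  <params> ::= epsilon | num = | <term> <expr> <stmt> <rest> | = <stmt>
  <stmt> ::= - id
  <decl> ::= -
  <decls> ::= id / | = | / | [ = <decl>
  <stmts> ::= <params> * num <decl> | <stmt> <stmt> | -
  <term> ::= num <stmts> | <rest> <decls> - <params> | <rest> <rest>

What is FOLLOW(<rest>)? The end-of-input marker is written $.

{ *, -, /, =, [, id, num }

In <expr> ::= <rest> [: add FIRST([) = { [ }.
In <params> ::= <term> <expr> <stmt> <rest>: <rest> is at the end, add FOLLOW(<params>) = { *, -, /, =, [, id, num }.
In <term> ::= <rest> <decls> - <params>: add FIRST(<decls> - <params>) = { /, =, [, id }.
In <term> ::= <rest> <rest>: add FIRST(<rest>) = { *, -, =, [, num }.
In <term> ::= <rest> <rest>: <rest> is at the end, add FOLLOW(<term>) = { *, -, /, =, [, id, num }.
Union: FOLLOW(<rest>) = { *, -, /, =, [, id, num }.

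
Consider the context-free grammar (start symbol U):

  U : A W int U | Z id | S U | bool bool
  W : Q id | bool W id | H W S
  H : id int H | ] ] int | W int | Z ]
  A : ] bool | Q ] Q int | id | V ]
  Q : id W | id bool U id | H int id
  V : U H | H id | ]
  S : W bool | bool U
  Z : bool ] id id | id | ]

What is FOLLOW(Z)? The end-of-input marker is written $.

In U : Z id: add FIRST(id) = { id }.
In H : Z ]: add FIRST(]) = { ] }.
Union: FOLLOW(Z) = { ], id }.

{ ], id }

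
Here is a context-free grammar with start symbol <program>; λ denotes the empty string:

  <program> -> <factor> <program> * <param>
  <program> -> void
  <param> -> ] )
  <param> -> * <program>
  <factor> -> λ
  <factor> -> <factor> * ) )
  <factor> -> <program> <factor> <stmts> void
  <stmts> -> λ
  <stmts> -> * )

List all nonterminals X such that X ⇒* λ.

Directly nullable (have an λ-production): <factor>, <stmts>.
No other nonterminal has a production whose RHS symbols are all nullable.

{ <factor>, <stmts> }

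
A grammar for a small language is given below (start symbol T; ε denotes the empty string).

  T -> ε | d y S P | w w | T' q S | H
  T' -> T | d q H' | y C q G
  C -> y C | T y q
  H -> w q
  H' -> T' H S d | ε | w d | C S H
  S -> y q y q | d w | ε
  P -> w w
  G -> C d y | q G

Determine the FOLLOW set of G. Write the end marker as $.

{ q, w }

In T' -> y C q G: G is at the end, add FOLLOW(T') = { q, w }.
In G -> q G: G is at the end, add FOLLOW(G) = { q, w }.
Union: FOLLOW(G) = { q, w }.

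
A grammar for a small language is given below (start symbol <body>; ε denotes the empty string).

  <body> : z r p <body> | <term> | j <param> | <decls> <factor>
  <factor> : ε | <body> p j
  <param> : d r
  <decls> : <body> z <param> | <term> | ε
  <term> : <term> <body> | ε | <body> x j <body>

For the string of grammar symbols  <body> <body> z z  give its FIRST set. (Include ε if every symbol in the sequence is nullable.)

{ j, p, x, z }

Add FIRST(<body>)\{ε} = { j, p, x, z }; <body> is nullable, continue.
Add FIRST(<body>)\{ε} = { j, p, x, z }; <body> is nullable, continue.
z is a terminal; add {z} and stop.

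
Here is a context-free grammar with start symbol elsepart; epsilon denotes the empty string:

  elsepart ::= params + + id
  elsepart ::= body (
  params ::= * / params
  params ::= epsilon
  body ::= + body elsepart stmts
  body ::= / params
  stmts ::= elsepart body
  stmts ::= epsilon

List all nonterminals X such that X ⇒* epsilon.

Directly nullable (have an epsilon-production): params, stmts.
No other nonterminal has a production whose RHS symbols are all nullable.

{ params, stmts }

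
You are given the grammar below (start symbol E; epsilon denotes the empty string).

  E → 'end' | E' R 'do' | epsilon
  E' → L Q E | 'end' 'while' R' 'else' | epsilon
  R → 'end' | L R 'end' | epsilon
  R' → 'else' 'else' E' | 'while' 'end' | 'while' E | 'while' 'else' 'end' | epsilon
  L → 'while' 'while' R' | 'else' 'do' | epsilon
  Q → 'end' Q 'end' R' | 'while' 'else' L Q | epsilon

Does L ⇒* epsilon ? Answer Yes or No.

L has an epsilon-production, so L ⇒ epsilon.

Yes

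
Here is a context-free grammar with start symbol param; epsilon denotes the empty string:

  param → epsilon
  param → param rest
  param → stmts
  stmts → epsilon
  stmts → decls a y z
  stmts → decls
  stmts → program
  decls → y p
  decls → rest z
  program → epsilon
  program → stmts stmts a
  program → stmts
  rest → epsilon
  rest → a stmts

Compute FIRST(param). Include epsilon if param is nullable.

param → epsilon contributes epsilon.
From param → param rest: param, rest nullable, take FIRST(param) ∪ FIRST(rest) = { a, y, z }; also epsilon since the whole RHS is nullable.
From param → stmts: add FIRST(stmts) = { a, y, z, epsilon } (including epsilon since stmts is nullable).
Union: FIRST(param) = { a, y, z, epsilon }.

{ a, y, z, epsilon }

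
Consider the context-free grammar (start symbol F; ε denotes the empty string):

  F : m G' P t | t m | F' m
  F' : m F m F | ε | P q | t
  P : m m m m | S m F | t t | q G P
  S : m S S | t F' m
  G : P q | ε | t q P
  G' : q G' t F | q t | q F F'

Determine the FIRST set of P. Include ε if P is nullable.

{ m, q, t }

P : m m m m contributes {m}.
From P : S m F: add FIRST(S) = { m, t }.
P : t t contributes {t}.
P : q G P contributes {q}.
Union: FIRST(P) = { m, q, t }.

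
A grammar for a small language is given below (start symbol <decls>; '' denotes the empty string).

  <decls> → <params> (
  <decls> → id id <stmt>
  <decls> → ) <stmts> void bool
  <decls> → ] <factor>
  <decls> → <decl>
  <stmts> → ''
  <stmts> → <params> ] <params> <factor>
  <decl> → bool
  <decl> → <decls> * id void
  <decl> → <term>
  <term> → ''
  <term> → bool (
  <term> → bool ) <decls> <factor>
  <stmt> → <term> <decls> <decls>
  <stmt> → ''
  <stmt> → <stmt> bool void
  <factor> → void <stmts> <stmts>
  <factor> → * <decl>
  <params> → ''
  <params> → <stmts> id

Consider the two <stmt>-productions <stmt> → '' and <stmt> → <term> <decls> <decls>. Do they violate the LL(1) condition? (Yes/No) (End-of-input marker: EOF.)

FIRST('') = { '' } and FIRST(<term> <decls> <decls>) = { (, ), *, ], bool, id, '' }.
Both alternatives are nullable, violating the LL(1) condition.

Yes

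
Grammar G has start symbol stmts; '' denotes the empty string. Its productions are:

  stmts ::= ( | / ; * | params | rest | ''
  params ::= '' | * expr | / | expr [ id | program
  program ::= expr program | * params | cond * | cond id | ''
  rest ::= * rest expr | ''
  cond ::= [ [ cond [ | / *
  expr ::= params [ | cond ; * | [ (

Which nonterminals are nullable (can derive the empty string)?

{ params, program, rest, stmts }

Directly nullable (have an ''-production): stmts, params, program, rest.
No other nonterminal has a production whose RHS symbols are all nullable.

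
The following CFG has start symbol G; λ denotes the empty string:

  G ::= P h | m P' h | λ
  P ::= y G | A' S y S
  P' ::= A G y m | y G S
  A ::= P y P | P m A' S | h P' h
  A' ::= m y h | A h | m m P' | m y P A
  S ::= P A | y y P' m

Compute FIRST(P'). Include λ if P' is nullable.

From P' ::= A G y m: add FIRST(A) = { h, m, y }.
P' ::= y G S contributes {y}.
Union: FIRST(P') = { h, m, y }.

{ h, m, y }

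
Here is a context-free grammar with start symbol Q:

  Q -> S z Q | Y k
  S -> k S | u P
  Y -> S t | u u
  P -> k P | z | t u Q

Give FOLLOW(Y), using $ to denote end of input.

{ k }

In Q -> Y k: add FIRST(k) = { k }.
Union: FOLLOW(Y) = { k }.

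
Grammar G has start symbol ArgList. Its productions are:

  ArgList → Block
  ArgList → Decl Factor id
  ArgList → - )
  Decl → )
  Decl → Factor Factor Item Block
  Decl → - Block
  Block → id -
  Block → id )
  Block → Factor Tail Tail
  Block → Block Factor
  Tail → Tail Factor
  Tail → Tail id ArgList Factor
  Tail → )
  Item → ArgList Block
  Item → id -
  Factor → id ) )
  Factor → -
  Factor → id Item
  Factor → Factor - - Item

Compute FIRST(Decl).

Decl → ) contributes {)}.
From Decl → Factor Factor Item Block: add FIRST(Factor) = { -, id }.
Decl → - Block contributes {-}.
Union: FIRST(Decl) = { ), -, id }.

{ ), -, id }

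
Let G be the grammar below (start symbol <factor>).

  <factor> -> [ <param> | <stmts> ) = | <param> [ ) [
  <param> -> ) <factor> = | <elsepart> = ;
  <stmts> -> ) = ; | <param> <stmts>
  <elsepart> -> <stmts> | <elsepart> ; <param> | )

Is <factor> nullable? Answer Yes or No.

No

No nonterminal in this grammar is nullable.
No production of <factor> has an RHS whose symbols are all nullable, so <factor> is not nullable.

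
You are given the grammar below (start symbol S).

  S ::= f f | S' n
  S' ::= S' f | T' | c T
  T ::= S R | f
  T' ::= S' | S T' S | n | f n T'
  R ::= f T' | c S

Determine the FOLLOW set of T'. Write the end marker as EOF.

{ c, f, n }

In S' ::= T': T' is at the end, add FOLLOW(S') = { c, f, n }.
In T' ::= S T' S: add FIRST(S) = { c, f, n }.
In T' ::= f n T': T' is at the end, add FOLLOW(T') = { c, f, n }.
In R ::= f T': T' is at the end, add FOLLOW(R) = { c, f, n }.
Union: FOLLOW(T') = { c, f, n }.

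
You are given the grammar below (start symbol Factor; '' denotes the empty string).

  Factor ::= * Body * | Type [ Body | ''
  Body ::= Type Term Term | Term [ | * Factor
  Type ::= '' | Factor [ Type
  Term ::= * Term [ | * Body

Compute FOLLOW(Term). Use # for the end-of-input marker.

In Body ::= Type Term Term: add FIRST(Term) = { * }.
In Body ::= Type Term Term: Term is at the end, add FOLLOW(Body) = { #, *, [ }.
In Body ::= Term [: add FIRST([) = { [ }.
In Term ::= * Term [: add FIRST([) = { [ }.
Union: FOLLOW(Term) = { #, *, [ }.

{ #, *, [ }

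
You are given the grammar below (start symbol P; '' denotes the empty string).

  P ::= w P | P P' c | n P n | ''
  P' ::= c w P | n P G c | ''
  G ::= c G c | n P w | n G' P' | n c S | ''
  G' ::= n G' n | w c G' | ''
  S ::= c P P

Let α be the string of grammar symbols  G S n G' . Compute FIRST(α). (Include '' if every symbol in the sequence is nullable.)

Add FIRST(G)\{''} = { c, n }; G is nullable, continue.
Add FIRST(S) = { c }; S is not nullable, stop.

{ c, n }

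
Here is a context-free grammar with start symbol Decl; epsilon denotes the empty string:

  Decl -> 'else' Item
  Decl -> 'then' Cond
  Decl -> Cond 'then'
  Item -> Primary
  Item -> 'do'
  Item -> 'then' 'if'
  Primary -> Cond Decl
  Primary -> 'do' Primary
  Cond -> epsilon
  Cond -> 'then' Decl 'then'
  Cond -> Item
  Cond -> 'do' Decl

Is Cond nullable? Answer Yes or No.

Cond has an epsilon-production, so Cond ⇒ epsilon.

Yes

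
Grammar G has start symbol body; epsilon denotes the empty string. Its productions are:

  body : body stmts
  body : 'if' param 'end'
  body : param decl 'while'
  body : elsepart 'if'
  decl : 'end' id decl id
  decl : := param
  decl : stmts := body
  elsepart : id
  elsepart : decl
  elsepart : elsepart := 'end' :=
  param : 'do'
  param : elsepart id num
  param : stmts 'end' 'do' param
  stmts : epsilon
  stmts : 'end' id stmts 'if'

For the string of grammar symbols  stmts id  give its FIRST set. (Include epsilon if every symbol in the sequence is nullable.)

Add FIRST(stmts)\{epsilon} = { 'end' }; stmts is nullable, continue.
id is a terminal; add {id} and stop.

{ 'end', id }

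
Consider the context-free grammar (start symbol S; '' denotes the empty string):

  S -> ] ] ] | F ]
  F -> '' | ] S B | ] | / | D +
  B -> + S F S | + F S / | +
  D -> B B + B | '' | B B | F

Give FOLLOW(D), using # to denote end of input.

In F -> D +: add FIRST(+) = { + }.
Union: FOLLOW(D) = { + }.

{ + }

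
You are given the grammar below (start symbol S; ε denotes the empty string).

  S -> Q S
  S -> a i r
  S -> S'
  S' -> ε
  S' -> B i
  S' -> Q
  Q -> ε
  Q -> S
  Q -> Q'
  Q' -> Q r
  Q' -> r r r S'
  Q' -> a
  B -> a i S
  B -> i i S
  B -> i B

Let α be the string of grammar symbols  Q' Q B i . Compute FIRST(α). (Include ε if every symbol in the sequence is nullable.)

Add FIRST(Q') = { a, i, r }; Q' is not nullable, stop.

{ a, i, r }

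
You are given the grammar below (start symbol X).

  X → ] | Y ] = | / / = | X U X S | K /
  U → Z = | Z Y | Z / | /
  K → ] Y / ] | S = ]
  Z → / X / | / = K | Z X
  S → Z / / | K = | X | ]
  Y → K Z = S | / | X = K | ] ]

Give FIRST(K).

K → ] Y / ] contributes {]}.
From K → S = ]: add FIRST(S) = { /, ] }.
Union: FIRST(K) = { /, ] }.

{ /, ] }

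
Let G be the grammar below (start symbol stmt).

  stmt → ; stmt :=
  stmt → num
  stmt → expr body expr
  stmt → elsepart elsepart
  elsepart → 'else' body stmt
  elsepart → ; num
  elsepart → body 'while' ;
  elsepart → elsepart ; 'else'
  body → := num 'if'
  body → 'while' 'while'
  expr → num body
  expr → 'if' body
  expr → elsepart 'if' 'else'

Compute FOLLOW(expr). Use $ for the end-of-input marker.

{ $, 'else', 'if', 'while', :=, ; }

In stmt → expr body expr: add FIRST(body expr) = { 'while', := }.
In stmt → expr body expr: expr is at the end, add FOLLOW(stmt) = { $, 'else', 'if', 'while', :=, ; }.
Union: FOLLOW(expr) = { $, 'else', 'if', 'while', :=, ; }.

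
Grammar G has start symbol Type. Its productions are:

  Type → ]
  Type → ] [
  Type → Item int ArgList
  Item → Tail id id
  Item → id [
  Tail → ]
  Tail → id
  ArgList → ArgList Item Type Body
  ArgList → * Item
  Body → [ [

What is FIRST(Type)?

{ ], id }

Type → ] contributes {]}.
Type → ] [ contributes {]}.
From Type → Item int ArgList: add FIRST(Item) = { ], id }.
Union: FIRST(Type) = { ], id }.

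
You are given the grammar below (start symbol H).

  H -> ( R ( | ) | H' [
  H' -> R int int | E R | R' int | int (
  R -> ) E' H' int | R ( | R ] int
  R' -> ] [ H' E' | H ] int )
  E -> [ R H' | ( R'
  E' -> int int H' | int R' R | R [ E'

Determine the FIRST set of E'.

E' -> int int H' contributes {int}.
E' -> int R' R contributes {int}.
From E' -> R [ E': add FIRST(R) = { ) }.
Union: FIRST(E') = { ), int }.

{ ), int }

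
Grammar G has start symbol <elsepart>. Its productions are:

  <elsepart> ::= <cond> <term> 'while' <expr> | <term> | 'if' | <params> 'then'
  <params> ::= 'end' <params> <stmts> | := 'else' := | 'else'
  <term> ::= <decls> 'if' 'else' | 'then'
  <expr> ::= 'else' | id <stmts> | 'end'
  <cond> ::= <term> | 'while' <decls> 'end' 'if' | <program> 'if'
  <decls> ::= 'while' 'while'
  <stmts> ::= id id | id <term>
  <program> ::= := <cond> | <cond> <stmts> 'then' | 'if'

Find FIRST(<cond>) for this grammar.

From <cond> ::= <term>: add FIRST(<term>) = { 'then', 'while' }.
<cond> ::= 'while' <decls> 'end' 'if' contributes {'while'}.
From <cond> ::= <program> 'if': add FIRST(<program>) = { 'if', 'then', 'while', := }.
Union: FIRST(<cond>) = { 'if', 'then', 'while', := }.

{ 'if', 'then', 'while', := }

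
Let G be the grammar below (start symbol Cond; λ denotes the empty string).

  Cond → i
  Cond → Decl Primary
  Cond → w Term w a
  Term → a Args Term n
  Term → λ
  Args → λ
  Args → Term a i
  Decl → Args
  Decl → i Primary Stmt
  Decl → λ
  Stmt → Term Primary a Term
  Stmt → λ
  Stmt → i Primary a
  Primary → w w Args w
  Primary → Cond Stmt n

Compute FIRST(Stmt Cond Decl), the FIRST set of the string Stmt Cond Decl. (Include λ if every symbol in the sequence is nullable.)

{ a, i, w }

Add FIRST(Stmt)\{λ} = { a, i, w }; Stmt is nullable, continue.
Add FIRST(Cond) = { a, i, w }; Cond is not nullable, stop.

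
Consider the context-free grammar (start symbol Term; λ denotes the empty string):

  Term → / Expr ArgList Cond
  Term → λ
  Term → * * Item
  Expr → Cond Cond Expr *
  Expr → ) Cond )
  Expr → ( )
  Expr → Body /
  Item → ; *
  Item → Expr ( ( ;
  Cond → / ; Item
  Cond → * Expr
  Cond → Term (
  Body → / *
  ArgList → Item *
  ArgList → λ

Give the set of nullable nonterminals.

{ ArgList, Term }

Directly nullable (have an λ-production): Term, ArgList.
No other nonterminal has a production whose RHS symbols are all nullable.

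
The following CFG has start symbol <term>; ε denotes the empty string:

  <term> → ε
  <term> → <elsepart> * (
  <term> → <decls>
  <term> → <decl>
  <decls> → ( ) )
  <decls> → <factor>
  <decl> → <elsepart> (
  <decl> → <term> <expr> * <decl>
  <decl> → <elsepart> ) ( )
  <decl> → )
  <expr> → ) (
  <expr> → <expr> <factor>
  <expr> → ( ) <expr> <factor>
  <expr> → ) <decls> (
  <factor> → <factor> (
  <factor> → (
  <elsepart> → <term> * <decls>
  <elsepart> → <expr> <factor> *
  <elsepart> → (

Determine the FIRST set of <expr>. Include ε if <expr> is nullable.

{ (, ) }

<expr> → ) ( contributes {)}.
From <expr> → <expr> <factor>: add FIRST(<expr>) = { (, ) }.
<expr> → ( ) <expr> <factor> contributes {(}.
<expr> → ) <decls> ( contributes {)}.
Union: FIRST(<expr>) = { (, ) }.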